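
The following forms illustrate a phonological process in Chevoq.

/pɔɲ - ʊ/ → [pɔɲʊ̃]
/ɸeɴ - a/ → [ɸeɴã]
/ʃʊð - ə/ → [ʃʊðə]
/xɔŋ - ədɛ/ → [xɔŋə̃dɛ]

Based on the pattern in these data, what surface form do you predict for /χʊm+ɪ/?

[χʊmɪ̃]

The data show progressive nasality assimilation (vowel nasalisation): /ʊ/ → [ʊ̃] after /ɲ/; /a/ → [ã] after /ɴ/; /ə/ → [ə̃] after /ŋ/ — a vowel is nasalised by an immediately preceding nasal consonant.
No change occurs in [ʃʊðə] because the vowel at the boundary is adjacent to an oral consonant, not a nasal (/ə/ next to /ð/).
/ɪ/ sits next to the nasal /m/ and is therefore nasalised to [ɪ̃].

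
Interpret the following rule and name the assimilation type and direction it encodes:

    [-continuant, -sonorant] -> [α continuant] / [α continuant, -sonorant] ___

progressive manner assimilation

The shared variable α links the value of [continuant] on the target to that of the neighbouring obstruent. [continuant] distinguishes stops from fricatives — a manner-of-articulation feature — so this is manner assimilation.
The conditioning segment sits to the left of the focus bar, meaning the trigger precedes the segment that changes — progressive assimilation.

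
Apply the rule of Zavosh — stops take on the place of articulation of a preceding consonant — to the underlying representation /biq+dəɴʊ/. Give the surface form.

The rule targets /d/ (voiced alveolar stop), which sits after the trigger /q/ (uvular).
The voiced uvular stop is [ɢ], so /d/ → [ɢ].

[biqɢəɴʊ]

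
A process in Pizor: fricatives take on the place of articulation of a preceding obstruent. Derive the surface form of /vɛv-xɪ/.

The rule targets /x/ (voiceless velar fricative), which sits after the trigger /v/ (labiodental).
The voiceless labiodental fricative is [f], so /x/ → [f].

[vɛvfɪ]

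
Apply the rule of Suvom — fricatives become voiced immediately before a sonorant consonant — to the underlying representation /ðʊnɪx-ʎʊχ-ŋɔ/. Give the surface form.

[ðʊnɪɣʎʊʁŋɔ]

The rule targets /x/ (voiceless velar fricative), which sits before the trigger /ʎ/ (voiced).
Changing only its voicing to voiced gives [ɣ] — the voiced velar fricative.
The same rule applies at the second boundary: /χ/ → [ʁ] next to /ŋ/.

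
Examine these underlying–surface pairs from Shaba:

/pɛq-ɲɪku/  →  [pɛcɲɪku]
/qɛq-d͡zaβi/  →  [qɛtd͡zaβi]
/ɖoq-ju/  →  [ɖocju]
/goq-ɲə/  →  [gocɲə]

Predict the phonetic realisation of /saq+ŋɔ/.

The data show regressive place assimilation: /q/ → [c] before /ɲ/; /q/ → [t] before /d͡z/; /q/ → [c] before /j/. In each pair only place changes, matching the following consonant, while manner and voice stay constant.
The rule targets /q/ (voiceless uvular stop), which sits before the trigger /ŋ/ (velar).
The voiceless velar stop is [k], so /q/ → [k].

[sakŋɔ]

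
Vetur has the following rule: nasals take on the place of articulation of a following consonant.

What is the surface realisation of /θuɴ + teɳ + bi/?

[θuntembi]

The rule targets /ɴ/ (voiced uvular nasal), which sits before the trigger /t/ (alveolar).
A voiced alveolar nasal is [n], so the surface segment is [n].
The same rule applies at the second boundary: /ɳ/ → [m] next to /b/.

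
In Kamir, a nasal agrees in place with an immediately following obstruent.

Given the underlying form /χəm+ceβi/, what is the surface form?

[χəɲceβi]

The rule targets /m/ (voiced bilabial nasal), which sits before the trigger /c/ (palatal).
Changing only its place to palatal gives [ɲ] — the voiced palatal nasal.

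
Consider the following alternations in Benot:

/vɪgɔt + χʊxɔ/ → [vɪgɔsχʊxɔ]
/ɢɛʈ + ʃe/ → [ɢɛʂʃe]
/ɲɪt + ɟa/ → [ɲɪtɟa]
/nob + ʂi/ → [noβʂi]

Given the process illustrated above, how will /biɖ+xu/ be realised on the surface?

[biʐxu]

The data show regressive manner assimilation: /t/ → [s] before /χ/; /ʈ/ → [ʂ] before /ʃ/; /b/ → [β] before /ʂ/. In each pair only manner changes, matching the following consonant, while place and voice stay constant.
Nothing changes in [ɲɪtɟa]: there the adjacent consonants already agree in manner (/t/ and /ɟ/ are both stops), so this form is consistent with the same rule.
The rule targets /ɖ/ (voiced retroflex stop), which sits before the trigger /x/ (fricative).
A voiced retroflex fricative is [ʐ], so the surface segment is [ʐ].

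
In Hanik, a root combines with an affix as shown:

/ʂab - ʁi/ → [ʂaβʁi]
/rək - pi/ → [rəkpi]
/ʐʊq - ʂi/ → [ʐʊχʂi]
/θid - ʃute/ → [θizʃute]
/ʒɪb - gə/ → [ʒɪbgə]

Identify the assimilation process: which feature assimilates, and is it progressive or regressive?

The segment that alternates is /b/, which surfaces as [β] when adjacent to /ʁ/.
The change stop → fricative matches the manner of the following /ʁ/, identifying this as manner assimilation.
Place and voice are unchanged, so the assimilation is partial, not total.
Checking the remaining alternations: /q/ → [χ] before /ʂ/ (stop → fricative, matching a fricative); /d/ → [z] before /ʃ/ (stop → fricative, matching a fricative) — only manner changes, and always toward the following segment.
No alternation appears in [rəkpi], [ʒɪbgə]: there the adjacent consonants already agree in manner (/k/ and /p/ are both stops; /b/ and /g/ are both stops), so these forms are consistent with the same rule.
The trigger is the following segment, so the direction is regressive (anticipatory).

regressive manner assimilation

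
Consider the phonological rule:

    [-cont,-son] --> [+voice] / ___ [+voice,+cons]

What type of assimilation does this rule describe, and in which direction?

The target ([-cont,-son], stops) acquires [+voice] next to a voiced consonant ([+voice,+cons]) — it takes on the voicing of its neighbour, so the feature that spreads is voicing.
Since the environment is written after the underscore, the trigger follows the target; the direction is regressive.

regressive voicing assimilation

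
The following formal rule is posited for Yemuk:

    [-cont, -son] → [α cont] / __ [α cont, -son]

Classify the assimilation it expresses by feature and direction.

regressive manner assimilation

The shared variable α links the value of [cont] on the target to that of the neighbouring obstruent. [cont] distinguishes stops from fricatives — a manner-of-articulation feature — so this is manner assimilation.
The conditioning segment sits to the right of the focus bar, meaning the trigger follows the segment that changes — regressive assimilation.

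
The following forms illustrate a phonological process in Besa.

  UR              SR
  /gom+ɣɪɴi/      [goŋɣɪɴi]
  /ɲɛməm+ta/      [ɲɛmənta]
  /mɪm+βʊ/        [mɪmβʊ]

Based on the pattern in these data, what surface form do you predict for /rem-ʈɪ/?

The data show regressive place assimilation: /m/ → [ŋ] before /ɣ/; /m/ → [n] before /t/. In each pair only place changes, matching the following consonant, while manner and voice stay constant.
No alternation appears in [mɪmβʊ]: there the adjacent consonants already agree in place (/m/ and /β/ are both bilabial), so this form is consistent with the same rule.
/m/ is a voiced bilabial nasal. The following trigger /ʈ/ is retroflex, so /m/ must become retroflex as well.
The voiced retroflex nasal is [ɳ], so /m/ → [ɳ].

[reɳʈɪ]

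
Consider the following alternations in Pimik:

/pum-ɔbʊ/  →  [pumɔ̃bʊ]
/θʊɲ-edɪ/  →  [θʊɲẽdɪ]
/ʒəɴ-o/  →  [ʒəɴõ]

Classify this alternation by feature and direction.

The vowel /ɔ/ surfaces as nasalised [ɔ̃] next to the preceding nasal /m/ — it has acquired the [+nasal] feature of its neighbour.
The other forms show the same pattern: /e/ → [ẽ] after /ɲ/; /o/ → [õ] after /ɴ/ — each time a vowel is nasalised next to a preceding nasal.
Because the conditioning nasal is to the left of the vowel that changes, the process is progressive (perseverative).

progressive nasality assimilation (vowel nasalisation)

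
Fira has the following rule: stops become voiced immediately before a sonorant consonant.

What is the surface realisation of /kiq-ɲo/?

/q/ is a voiceless uvular stop. The following trigger /ɲ/ is voiced, so /q/ must become voiced as well.
Changing only its voicing to voiced gives [ɢ] — the voiced uvular stop.

[kiɢɲo]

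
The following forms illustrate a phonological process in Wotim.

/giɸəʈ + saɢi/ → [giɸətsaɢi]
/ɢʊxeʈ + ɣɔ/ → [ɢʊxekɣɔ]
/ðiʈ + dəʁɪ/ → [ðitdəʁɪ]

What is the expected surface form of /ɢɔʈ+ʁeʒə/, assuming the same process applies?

The data show regressive place assimilation: /ʈ/ → [t] before /s/; /ʈ/ → [k] before /ɣ/; /ʈ/ → [t] before /d/. In each pair only place changes, matching the following consonant, while manner and voice stay constant.
/ʈ/ is a voiceless retroflex stop. The following trigger /ʁ/ is uvular, so /ʈ/ must become uvular as well.
A voiceless uvular stop is [q], so the surface segment is [q].

[ɢɔqʁeʒə]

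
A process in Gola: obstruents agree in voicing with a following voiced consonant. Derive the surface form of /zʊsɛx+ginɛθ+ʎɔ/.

The rule targets /x/ (voiceless velar fricative), which sits before the trigger /g/ (voiced).
Changing only its voicing to voiced gives [ɣ] — the voiced velar fricative.
The same rule applies at the second boundary: /θ/ → [ð] next to /ʎ/.

[zʊsɛɣginɛðʎɔ]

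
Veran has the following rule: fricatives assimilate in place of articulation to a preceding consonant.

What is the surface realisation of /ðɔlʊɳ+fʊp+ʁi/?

/f/ is a voiceless labiodental fricative. The preceding trigger /ɳ/ is retroflex, so /f/ must become retroflex as well.
The voiceless retroflex fricative is [ʂ], so /f/ → [ʂ].
At the second juncture, /ʁ/ likewise becomes [β] adjacent to /p/.

[ðɔlʊɳʂʊpβi]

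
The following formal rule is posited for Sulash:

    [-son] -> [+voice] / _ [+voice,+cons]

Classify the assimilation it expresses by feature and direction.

regressive voicing assimilation

The target ([-son], obstruents) acquires [+voice] next to a voiced consonant ([+voice,+cons]) — it takes on the voicing of its neighbour, so the feature that spreads is voicing.
The conditioning segment sits to the right of the focus bar, meaning the trigger follows the segment that changes — regressive assimilation.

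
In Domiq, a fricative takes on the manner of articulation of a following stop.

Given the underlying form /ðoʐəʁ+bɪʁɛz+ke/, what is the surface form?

/ʁ/ is a voiced uvular fricative. The following trigger /b/ is a stop, so /ʁ/ must become a stop as well.
Changing only its manner to stop gives [ɢ] — the voiced uvular stop.
The same rule applies at the second boundary: /z/ → [d] next to /k/.

[ðoʐəɢbɪʁɛdke]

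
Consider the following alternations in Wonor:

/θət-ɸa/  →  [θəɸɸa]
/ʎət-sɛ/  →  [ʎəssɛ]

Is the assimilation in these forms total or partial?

total assimilation

Comparing underlying and surface forms, /t/ → [ɸ] is the alternation; the neighbouring /ɸ/ is constant.
The output [ɸ] is identical to the trigger /ɸ/ — every feature (place, manner, voicing) has been copied — so this is total assimilation.
The remaining alternation confirms this: /t/ → [s] before /s/ — in each case the output is a copy of the following consonant.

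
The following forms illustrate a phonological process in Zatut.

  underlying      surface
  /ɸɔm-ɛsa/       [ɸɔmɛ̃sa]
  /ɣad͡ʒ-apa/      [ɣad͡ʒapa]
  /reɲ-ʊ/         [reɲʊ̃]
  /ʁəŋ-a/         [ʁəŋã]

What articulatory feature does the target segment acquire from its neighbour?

nasality

The vowel /ɛ/ surfaces as nasalised [ɛ̃] next to the preceding nasal /m/ — it has acquired the [+nasal] feature of its neighbour.
The other forms show the same pattern: /ʊ/ → [ʊ̃] after /ɲ/; /a/ → [ã] after /ŋ/ — each time a vowel is nasalised next to a preceding nasal.
No change occurs in [ɣad͡ʒapa] because the vowel at the boundary is adjacent to an oral consonant, not a nasal (/a/ next to /d͡ʒ/).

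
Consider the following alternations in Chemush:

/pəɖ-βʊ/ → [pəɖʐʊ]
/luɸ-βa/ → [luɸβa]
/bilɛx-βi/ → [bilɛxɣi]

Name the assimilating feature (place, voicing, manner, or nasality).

The segment that alternates is /β/, which surfaces as [ʐ] when adjacent to /ɖ/.
/β/ is bilabial while /ɖ/ is retroflex; the output [ʐ] is retroflex, matching the trigger — so the feature that spreads is place.
The same holds elsewhere in the data: /β/ → [ɣ] after /x/ (bilabial → velar, matching velar) — only place changes, and always toward the preceding segment.
Nothing changes in [luɸβa]: there the adjacent consonants already agree in place (/β/ and /ɸ/ are both bilabial), so this form is consistent with the same rule.

place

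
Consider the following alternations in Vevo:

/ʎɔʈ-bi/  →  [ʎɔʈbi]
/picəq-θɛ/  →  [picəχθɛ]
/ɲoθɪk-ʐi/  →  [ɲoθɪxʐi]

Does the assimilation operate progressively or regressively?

Comparing underlying and surface forms, /q/ → [χ] is the alternation; the neighbouring /θ/ is constant.
/q/ is a stop while /θ/ is a fricative; the output [χ] is a fricative, matching the trigger — so the feature that spreads is manner.
The same holds elsewhere in the data: /k/ → [x] before /ʐ/ (stop → fricative, matching a fricative) — only manner changes, and always toward the following segment.
Nothing changes in [ʎɔʈbi]: there the adjacent consonants already agree in manner (/ʈ/ and /b/ are both stops), so this form is consistent with the same rule.
Since the segment that changes precedes the conditioning segment, the assimilation is regressive.

regressive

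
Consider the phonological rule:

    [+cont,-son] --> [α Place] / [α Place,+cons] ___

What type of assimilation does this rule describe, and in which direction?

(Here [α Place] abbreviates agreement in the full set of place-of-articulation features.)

progressive place assimilation

The rule copies the place features (abbreviated [Place]) from the environment onto the target, so the assimilating feature is place.
The conditioning segment sits to the left of the focus bar, meaning the trigger precedes the segment that changes — progressive assimilation.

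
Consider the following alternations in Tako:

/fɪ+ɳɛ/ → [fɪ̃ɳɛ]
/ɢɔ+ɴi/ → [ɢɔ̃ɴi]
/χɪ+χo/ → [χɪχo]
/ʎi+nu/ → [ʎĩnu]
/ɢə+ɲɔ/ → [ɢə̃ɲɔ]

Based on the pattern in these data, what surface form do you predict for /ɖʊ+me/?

The data show regressive nasality assimilation (vowel nasalisation): /ɪ/ → [ɪ̃] before /ɳ/; /ɔ/ → [ɔ̃] before /ɴ/; /i/ → [ĩ] before /n/; /ə/ → [ə̃] before /ɲ/ — a vowel is nasalised by an immediately following nasal consonant.
No change occurs in [χɪχo] because the vowel at the boundary is adjacent to an oral consonant, not a nasal (/ɪ/ next to /χ/).
The vowel /ʊ/ is adjacent to the following nasal /m/, so it acquires [+nasal] and surfaces as [ʊ̃].

[ɖʊ̃me]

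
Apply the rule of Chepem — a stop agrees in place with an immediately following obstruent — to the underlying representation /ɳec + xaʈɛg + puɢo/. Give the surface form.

[ɳekxaʈɛbpuɢo]

/c/ is a voiceless palatal stop. The following trigger /x/ is velar, so /c/ must become velar as well.
Changing only its place to velar gives [k] — the voiceless velar stop.
At the second juncture, /g/ likewise becomes [b] adjacent to /p/.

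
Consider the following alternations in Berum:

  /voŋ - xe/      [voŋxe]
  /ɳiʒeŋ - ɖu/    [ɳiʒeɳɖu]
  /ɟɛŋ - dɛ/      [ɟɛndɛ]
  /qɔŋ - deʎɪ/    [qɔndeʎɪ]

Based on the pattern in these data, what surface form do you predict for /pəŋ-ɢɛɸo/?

[pəɴɢɛɸo]

The data show regressive place assimilation: /ŋ/ → [ɳ] before /ɖ/; /ŋ/ → [n] before /d/. In each pair only place changes, matching the following consonant, while manner and voice stay constant.
Nothing changes in [voŋxe]: there the adjacent consonants already agree in place (/ŋ/ and /x/ are both velar), so this form is consistent with the same rule.
/ŋ/ is a voiced velar nasal. The following trigger /ɢ/ is uvular, so /ŋ/ must become uvular as well.
The voiced uvular nasal is [ɴ], so /ŋ/ → [ɴ].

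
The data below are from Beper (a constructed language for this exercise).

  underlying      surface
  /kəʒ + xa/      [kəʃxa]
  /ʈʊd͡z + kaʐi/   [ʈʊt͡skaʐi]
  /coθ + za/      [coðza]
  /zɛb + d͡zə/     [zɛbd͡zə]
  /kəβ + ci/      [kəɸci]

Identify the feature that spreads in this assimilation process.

voicing

The segment that alternates is /ʒ/, which surfaces as [ʃ] when adjacent to /x/.
/ʒ/ is voiced while /x/ is voiceless; the output [ʃ] is voiceless, matching the trigger — so the feature that spreads is voicing.
Checking the remaining alternations: /d͡z/ → [t͡s] before /k/ (voiced → voiceless, matching voiceless); /θ/ → [ð] before /z/ (voiceless → voiced, matching voiced); /β/ → [ɸ] before /c/ (voiced → voiceless, matching voiceless) — only voicing changes, and always toward the following segment.
Nothing changes in [zɛbd͡zə]: there the adjacent consonants already agree in voicing (/b/ and /d͡z/ are both voiced), so this form is consistent with the same rule.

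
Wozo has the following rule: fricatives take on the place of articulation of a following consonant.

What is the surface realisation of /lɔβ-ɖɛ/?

[lɔʐɖɛ]

The rule targets /β/ (voiced bilabial fricative), which sits before the trigger /ɖ/ (retroflex).
Changing only its place to retroflex gives [ʐ] — the voiced retroflex fricative.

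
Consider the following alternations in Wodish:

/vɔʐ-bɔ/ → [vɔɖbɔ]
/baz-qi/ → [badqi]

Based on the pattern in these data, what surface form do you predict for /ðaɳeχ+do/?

[ðaɳeqdo]

The data show regressive manner assimilation: /ʐ/ → [ɖ] before /b/; /z/ → [d] before /q/. In each pair only manner changes, matching the following consonant, while place and voice stay constant.
/χ/ is a voiceless uvular fricative. The following trigger /d/ is a stop, so /χ/ must become a stop as well.
The voiceless uvular stop is [q], so /χ/ → [q].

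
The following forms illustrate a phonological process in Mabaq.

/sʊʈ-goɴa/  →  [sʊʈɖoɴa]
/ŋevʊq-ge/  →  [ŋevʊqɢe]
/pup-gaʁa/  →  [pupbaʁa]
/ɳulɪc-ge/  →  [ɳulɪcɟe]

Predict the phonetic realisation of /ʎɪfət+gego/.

The data show progressive place assimilation: /g/ → [ɖ] after /ʈ/; /g/ → [ɢ] after /q/; /g/ → [b] after /p/; /g/ → [ɟ] after /c/. In each pair only place changes, matching the preceding consonant, while manner and voice stay constant.
The rule targets /g/ (voiced velar stop), which sits after the trigger /t/ (alveolar).
Changing only its place to alveolar gives [d] — the voiced alveolar stop.

[ʎɪfətdego]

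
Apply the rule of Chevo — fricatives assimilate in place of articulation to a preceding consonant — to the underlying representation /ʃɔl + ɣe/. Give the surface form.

[ʃɔlze]

/ɣ/ is a voiced velar fricative. The preceding trigger /l/ is alveolar, so /ɣ/ must become alveolar as well.
A voiced alveolar fricative is [z], so the surface segment is [z].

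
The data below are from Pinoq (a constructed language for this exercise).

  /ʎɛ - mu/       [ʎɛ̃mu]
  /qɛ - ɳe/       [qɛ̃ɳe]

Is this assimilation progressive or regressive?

The vowel /ɛ/ surfaces as nasalised [ɛ̃] next to the following nasal /m/ — it has acquired the [+nasal] feature of its neighbour.
The other form shows the same pattern: /ɛ/ → [ɛ̃] before /ɳ/ — each time a vowel is nasalised next to a following nasal.
Because the conditioning nasal is to the right of the vowel that changes, the process is regressive (anticipatory).

regressive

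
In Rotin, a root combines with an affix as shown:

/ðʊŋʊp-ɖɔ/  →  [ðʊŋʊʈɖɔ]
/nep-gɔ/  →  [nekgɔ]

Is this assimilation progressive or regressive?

The segment that alternates is /p/, which surfaces as [ʈ] when adjacent to /ɖ/.
/p/ is bilabial while /ɖ/ is retroflex; the output [ʈ] is retroflex, matching the trigger — so the feature that spreads is place.
Checking the remaining alternation: /p/ → [k] before /g/ (bilabial → velar, matching velar) — only place changes, and always toward the following segment.
Since the segment that changes precedes the conditioning segment, the assimilation is regressive.

regressive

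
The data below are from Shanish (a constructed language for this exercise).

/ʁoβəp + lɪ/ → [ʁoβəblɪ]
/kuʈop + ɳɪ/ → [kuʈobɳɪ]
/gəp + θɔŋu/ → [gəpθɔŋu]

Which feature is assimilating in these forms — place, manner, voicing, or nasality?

voicing

Underlying /p/ is realised as [b] next to /l/; /l/ itself does not change.
/p/ is voiceless while /l/ is voiced; the output [b] is voiced, matching the trigger — so the feature that spreads is voicing.
Checking the remaining alternation: /p/ → [b] before /ɳ/ (voiceless → voiced, matching voiced) — only voicing changes, and always toward the following segment.
Nothing changes in [gəpθɔŋu]: there the adjacent consonants already agree in voicing (/p/ and /θ/ are both voiceless), so this form is consistent with the same rule.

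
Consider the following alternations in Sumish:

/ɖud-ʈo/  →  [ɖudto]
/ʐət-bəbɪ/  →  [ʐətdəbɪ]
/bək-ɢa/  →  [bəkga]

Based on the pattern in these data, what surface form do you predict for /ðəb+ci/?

The data show progressive place assimilation: /ʈ/ → [t] after /d/; /b/ → [d] after /t/; /ɢ/ → [g] after /k/. In each pair only place changes, matching the preceding consonant, while manner and voice stay constant.
/c/ is a voiceless palatal stop. The preceding trigger /b/ is bilabial, so /c/ must become bilabial as well.
The voiceless bilabial stop is [p], so /c/ → [p].

[ðəbpi]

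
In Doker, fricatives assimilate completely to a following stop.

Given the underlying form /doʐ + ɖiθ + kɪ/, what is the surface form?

[doɖɖikkɪ]

/ʐ/ is the segment targeted by the rule; it sits immediately before /ɖ/, so it assimilates completely and surfaces as [ɖ].
At the second juncture, /θ/ likewise becomes [k] adjacent to /k/.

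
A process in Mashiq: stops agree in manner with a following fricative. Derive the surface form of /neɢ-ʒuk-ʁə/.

/ɢ/ is a voiced uvular stop. The following trigger /ʒ/ is a fricative, so /ɢ/ must become a fricative as well.
A voiced uvular fricative is [ʁ], so the surface segment is [ʁ].
The same rule applies at the second boundary: /k/ → [x] next to /ʁ/.

[neʁʒuxʁə]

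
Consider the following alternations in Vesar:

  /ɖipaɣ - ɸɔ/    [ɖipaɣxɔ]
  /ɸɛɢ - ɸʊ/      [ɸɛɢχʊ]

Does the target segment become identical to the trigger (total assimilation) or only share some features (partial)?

partial assimilation

Comparing underlying and surface forms, /ɸ/ → [x] is the alternation; the neighbouring /ɣ/ is constant.
The change bilabial → velar matches the place of the preceding /ɣ/, identifying this as place assimilation.
Manner and voice are unchanged, so the assimilation is partial, not total.
Checking the remaining alternation: /ɸ/ → [χ] after /ɢ/ (bilabial → uvular, matching uvular) — only place changes, and always toward the preceding segment.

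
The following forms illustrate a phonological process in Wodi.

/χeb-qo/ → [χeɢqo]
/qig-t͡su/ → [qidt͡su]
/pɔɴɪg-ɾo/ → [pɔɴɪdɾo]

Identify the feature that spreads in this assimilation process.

The segment that alternates is /b/, which surfaces as [ɢ] when adjacent to /q/.
/b/ is bilabial while /q/ is uvular; the output [ɢ] is uvular, matching the trigger — so the feature that spreads is place.
Checking the remaining alternations: /g/ → [d] before /t͡s/ (velar → alveolar, matching alveolar); /g/ → [d] before /ɾ/ (velar → alveolar, matching alveolar) — only place changes, and always toward the following segment.

place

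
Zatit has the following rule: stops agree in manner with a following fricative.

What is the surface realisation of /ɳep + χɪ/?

The rule targets /p/ (voiceless bilabial stop), which sits before the trigger /χ/ (fricative).
The voiceless bilabial fricative is [ɸ], so /p/ → [ɸ].

[ɳeɸχɪ]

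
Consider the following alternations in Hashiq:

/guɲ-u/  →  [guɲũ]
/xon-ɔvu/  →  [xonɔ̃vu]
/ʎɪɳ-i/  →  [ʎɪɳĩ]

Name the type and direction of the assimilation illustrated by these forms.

The vowel /u/ surfaces as nasalised [ũ] next to the preceding nasal /ɲ/ — it has acquired the [+nasal] feature of its neighbour.
Likewise in the remaining data: /ɔ/ → [ɔ̃] after /n/; /i/ → [ĩ] after /ɳ/ — each time a vowel is nasalised next to a preceding nasal.
Because the conditioning nasal is to the left of the vowel that changes, the process is progressive (perseverative).

progressive nasality assimilation (vowel nasalisation)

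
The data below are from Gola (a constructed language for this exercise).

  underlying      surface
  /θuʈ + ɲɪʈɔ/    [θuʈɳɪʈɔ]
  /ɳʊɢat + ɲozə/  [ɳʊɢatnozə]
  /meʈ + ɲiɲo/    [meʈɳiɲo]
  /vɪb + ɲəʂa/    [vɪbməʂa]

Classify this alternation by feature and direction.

progressive place assimilation

The segment that alternates is /ɲ/, which surfaces as [ɳ] when adjacent to /ʈ/.
The change palatal → retroflex matches the place of the preceding /ʈ/, identifying this as place assimilation.
Manner and voice are unchanged, so the assimilation is partial, not total.
The other alternating forms pattern the same way: /ɲ/ → [n] after /t/ (palatal → alveolar, matching alveolar); /ɲ/ → [m] after /b/ (palatal → bilabial, matching bilabial) — only place changes, and always toward the preceding segment.
The trigger is the preceding segment, so the direction is progressive (perseverative).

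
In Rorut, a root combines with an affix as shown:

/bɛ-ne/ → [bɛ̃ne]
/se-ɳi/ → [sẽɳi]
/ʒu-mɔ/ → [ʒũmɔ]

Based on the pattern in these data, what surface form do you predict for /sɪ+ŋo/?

[sɪ̃ŋo]

The data show regressive nasality assimilation (vowel nasalisation): /ɛ/ → [ɛ̃] before /n/; /e/ → [ẽ] before /ɳ/; /u/ → [ũ] before /m/ — a vowel is nasalised by an immediately following nasal consonant.
The vowel /ɪ/ is adjacent to the following nasal /ŋ/, so it acquires [+nasal] and surfaces as [ɪ̃].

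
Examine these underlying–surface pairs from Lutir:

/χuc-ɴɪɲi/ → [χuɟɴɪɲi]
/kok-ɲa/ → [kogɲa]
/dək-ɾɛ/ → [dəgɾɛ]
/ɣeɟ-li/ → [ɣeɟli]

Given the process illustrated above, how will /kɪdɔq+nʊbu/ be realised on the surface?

The data show regressive voicing assimilation: /c/ → [ɟ] before /ɴ/; /k/ → [g] before /ɲ/; /k/ → [g] before /ɾ/. In each pair only voicing changes, matching the following consonant, while place and manner stay constant.
Nothing changes in [ɣeɟli]: there the adjacent consonants already agree in voicing (/ɟ/ and /l/ are both voiced), so this form is consistent with the same rule.
/q/ is a voiceless uvular stop. The following trigger /n/ is voiced, so /q/ must become voiced as well.
The voiced uvular stop is [ɢ], so /q/ → [ɢ].

[kɪdɔɢnʊbu]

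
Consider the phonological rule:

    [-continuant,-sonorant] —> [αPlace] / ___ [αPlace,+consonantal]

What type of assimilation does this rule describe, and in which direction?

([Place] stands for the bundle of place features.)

regressive place assimilation

The shared variable α links the value of the place features (abbreviated [Place]) on the target to the same value on the neighbouring segment, so place is the feature that assimilates.
Since the environment is written after the underscore, the trigger follows the target; the direction is regressive.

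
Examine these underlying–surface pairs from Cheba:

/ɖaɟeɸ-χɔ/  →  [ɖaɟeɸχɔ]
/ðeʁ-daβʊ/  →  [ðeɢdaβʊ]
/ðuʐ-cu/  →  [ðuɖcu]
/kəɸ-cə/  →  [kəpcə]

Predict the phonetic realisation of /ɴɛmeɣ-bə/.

[ɴɛmegbə]

The data show regressive manner assimilation: /ʁ/ → [ɢ] before /d/; /ʐ/ → [ɖ] before /c/; /ɸ/ → [p] before /c/. In each pair only manner changes, matching the following consonant, while place and voice stay constant.
Nothing changes in [ɖaɟeɸχɔ]: there the adjacent consonants already agree in manner (/ɸ/ and /χ/ are both fricatives), so this form is consistent with the same rule.
/ɣ/ is a voiced velar fricative. The following trigger /b/ is a stop, so /ɣ/ must become a stop as well.
Changing only its manner to stop gives [g] — the voiced velar stop.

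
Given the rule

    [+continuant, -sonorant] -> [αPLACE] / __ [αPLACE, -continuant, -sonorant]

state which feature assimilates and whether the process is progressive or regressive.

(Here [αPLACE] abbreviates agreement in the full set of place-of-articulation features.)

The shared variable α links the value of the place features (abbreviated [PLACE]) on the target to the same value on the neighbouring segment, so place is the feature that assimilates.
The conditioning segment sits to the right of the focus bar, meaning the trigger follows the segment that changes — regressive assimilation.

regressive place assimilation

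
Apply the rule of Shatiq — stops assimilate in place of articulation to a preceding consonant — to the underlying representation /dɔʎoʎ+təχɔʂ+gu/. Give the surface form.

[dɔʎoʎcəχɔʂɖu]

The rule targets /t/ (voiceless alveolar stop), which sits after the trigger /ʎ/ (palatal).
Changing only its place to palatal gives [c] — the voiceless palatal stop.
At the second juncture, /g/ likewise becomes [ɖ] adjacent to /ʂ/.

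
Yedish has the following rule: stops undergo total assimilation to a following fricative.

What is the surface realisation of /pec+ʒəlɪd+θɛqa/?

[peʒʒəlɪθθɛqa]

/c/ is the segment targeted by the rule; it sits immediately before /ʒ/, so it assimilates completely and surfaces as [ʒ].
At the second juncture, /d/ likewise becomes [θ] adjacent to /θ/.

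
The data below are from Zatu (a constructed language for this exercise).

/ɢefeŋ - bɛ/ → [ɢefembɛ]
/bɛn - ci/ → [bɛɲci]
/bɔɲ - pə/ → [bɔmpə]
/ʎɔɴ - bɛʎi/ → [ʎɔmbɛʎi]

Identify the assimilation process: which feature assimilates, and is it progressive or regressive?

regressive place assimilation

Underlying /ŋ/ is realised as [m] next to /b/; /b/ itself does not change.
/ŋ/ is velar while /b/ is bilabial; the output [m] is bilabial, matching the trigger — so the feature that spreads is place.
Manner and voice are unchanged, so the assimilation is partial, not total.
Checking the remaining alternations: /n/ → [ɲ] before /c/ (alveolar → palatal, matching palatal); /ɲ/ → [m] before /p/ (palatal → bilabial, matching bilabial); /ɴ/ → [m] before /b/ (uvular → bilabial, matching bilabial) — only place changes, and always toward the following segment.
The trigger is the following segment, so the direction is regressive (anticipatory).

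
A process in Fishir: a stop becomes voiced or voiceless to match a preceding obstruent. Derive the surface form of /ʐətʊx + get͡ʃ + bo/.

[ʐətʊxket͡ʃpo]

/g/ is a voiced velar stop. The preceding trigger /x/ is voiceless, so /g/ must become voiceless as well.
A voiceless velar stop is [k], so the surface segment is [k].
At the second juncture, /b/ likewise becomes [p] adjacent to /t͡ʃ/.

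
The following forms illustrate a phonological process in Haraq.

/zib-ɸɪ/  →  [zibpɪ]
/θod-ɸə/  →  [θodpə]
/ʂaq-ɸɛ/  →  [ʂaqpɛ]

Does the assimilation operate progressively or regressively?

progressive

Underlying /ɸ/ is realised as [p] next to /b/; /b/ itself does not change.
/ɸ/ is a fricative while /b/ is a stop; the output [p] is a stop, matching the trigger — so the feature that spreads is manner.
The same holds elsewhere in the data: /ɸ/ → [p] after /d/ (fricative → stop, matching a stop); /ɸ/ → [p] after /q/ (fricative → stop, matching a stop) — only manner changes, and always toward the preceding segment.
The trigger is the preceding segment, so the direction is progressive (perseverative).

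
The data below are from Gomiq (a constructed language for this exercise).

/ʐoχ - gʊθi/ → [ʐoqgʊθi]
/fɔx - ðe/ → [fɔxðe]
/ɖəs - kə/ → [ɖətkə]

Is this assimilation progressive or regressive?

Comparing underlying and surface forms, /χ/ → [q] is the alternation; the neighbouring /g/ is constant.
/χ/ is a fricative while /g/ is a stop; the output [q] is a stop, matching the trigger — so the feature that spreads is manner.
The same holds elsewhere in the data: /s/ → [t] before /k/ (fricative → stop, matching a stop) — only manner changes, and always toward the following segment.
No alternation appears in [fɔxðe]: there the adjacent consonants already agree in manner (/x/ and /ð/ are both fricatives), so this form is consistent with the same rule.
The trigger is the following segment, so the direction is regressive (anticipatory).

regressive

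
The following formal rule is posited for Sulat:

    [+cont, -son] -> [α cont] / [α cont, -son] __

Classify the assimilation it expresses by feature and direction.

progressive manner assimilation

The shared variable α links the value of [cont] on the target to that of the neighbouring obstruent. [cont] distinguishes stops from fricatives — a manner-of-articulation feature — so this is manner assimilation.
Since the environment is written before the underscore, the trigger precedes the target; the direction is progressive.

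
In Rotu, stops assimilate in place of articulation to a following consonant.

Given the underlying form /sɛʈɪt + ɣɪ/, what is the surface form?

The rule targets /t/ (voiceless alveolar stop), which sits before the trigger /ɣ/ (velar).
A voiceless velar stop is [k], so the surface segment is [k].

[sɛʈɪkɣɪ]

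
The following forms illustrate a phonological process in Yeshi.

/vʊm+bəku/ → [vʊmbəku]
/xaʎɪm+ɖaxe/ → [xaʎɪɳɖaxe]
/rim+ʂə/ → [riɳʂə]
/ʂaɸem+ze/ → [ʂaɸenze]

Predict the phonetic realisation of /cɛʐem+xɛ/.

The data show regressive place assimilation: /m/ → [ɳ] before /ɖ/; /m/ → [ɳ] before /ʂ/; /m/ → [n] before /z/. In each pair only place changes, matching the following consonant, while manner and voice stay constant.
No alternation appears in [vʊmbəku]: there the adjacent consonants already agree in place (/m/ and /b/ are both bilabial), so this form is consistent with the same rule.
/m/ is a voiced bilabial nasal. The following trigger /x/ is velar, so /m/ must become velar as well.
The voiced velar nasal is [ŋ], so /m/ → [ŋ].

[cɛʐeŋxɛ]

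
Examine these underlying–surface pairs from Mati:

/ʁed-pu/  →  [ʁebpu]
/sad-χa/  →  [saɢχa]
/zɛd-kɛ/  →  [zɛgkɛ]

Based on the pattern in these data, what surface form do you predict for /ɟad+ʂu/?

The data show regressive place assimilation: /d/ → [b] before /p/; /d/ → [ɢ] before /χ/; /d/ → [g] before /k/. In each pair only place changes, matching the following consonant, while manner and voice stay constant.
/d/ is a voiced alveolar stop. The following trigger /ʂ/ is retroflex, so /d/ must become retroflex as well.
Changing only its place to retroflex gives [ɖ] — the voiced retroflex stop.

[ɟaɖʂu]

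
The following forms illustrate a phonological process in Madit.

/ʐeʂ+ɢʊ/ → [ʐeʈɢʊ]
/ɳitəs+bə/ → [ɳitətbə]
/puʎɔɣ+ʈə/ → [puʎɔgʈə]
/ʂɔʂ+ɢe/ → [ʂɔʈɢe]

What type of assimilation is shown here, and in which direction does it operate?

regressive manner assimilation

Underlying /ʂ/ is realised as [ʈ] next to /ɢ/; /ɢ/ itself does not change.
/ʂ/ is a fricative while /ɢ/ is a stop; the output [ʈ] is a stop, matching the trigger — so the feature that spreads is manner.
Place and voice are unchanged, so the assimilation is partial, not total.
The other alternating forms pattern the same way: /s/ → [t] before /b/ (fricative → stop, matching a stop); /ɣ/ → [g] before /ʈ/ (fricative → stop, matching a stop) — only manner changes, and always toward the following segment.
The trigger is the following segment, so the direction is regressive (anticipatory).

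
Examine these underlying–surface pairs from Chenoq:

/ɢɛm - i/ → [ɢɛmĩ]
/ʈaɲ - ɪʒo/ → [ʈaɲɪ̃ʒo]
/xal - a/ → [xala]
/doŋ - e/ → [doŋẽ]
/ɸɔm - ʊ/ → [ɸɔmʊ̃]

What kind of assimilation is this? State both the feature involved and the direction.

The vowel /i/ surfaces as nasalised [ĩ] next to the preceding nasal /m/ — it has acquired the [+nasal] feature of its neighbour.
The other forms show the same pattern: /ɪ/ → [ɪ̃] after /ɲ/; /e/ → [ẽ] after /ŋ/; /ʊ/ → [ʊ̃] after /m/ — each time a vowel is nasalised next to a preceding nasal.
No change occurs in [xala] because the vowel at the boundary is adjacent to an oral consonant, not a nasal (/a/ next to /l/).
Because the conditioning nasal is to the left of the vowel that changes, the process is progressive (perseverative).

progressive nasality assimilation (vowel nasalisation)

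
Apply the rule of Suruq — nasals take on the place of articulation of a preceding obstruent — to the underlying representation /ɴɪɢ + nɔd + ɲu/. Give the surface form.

/n/ is a voiced alveolar nasal. The preceding trigger /ɢ/ is uvular, so /n/ must become uvular as well.
Changing only its place to uvular gives [ɴ] — the voiced uvular nasal.
The same rule applies at the second boundary: /ɲ/ → [n] next to /d/.

[ɴɪɢɴɔdnu]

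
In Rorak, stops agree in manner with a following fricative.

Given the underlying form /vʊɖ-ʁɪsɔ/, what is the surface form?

[vʊʐʁɪsɔ]

The rule targets /ɖ/ (voiced retroflex stop), which sits before the trigger /ʁ/ (fricative).
Changing only its manner to fricative gives [ʐ] — the voiced retroflex fricative.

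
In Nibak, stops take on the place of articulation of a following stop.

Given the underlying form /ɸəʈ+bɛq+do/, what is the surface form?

[ɸəpbɛtdo]

The rule targets /ʈ/ (voiceless retroflex stop), which sits before the trigger /b/ (bilabial).
Changing only its place to bilabial gives [p] — the voiceless bilabial stop.
The same rule applies at the second boundary: /q/ → [t] next to /d/.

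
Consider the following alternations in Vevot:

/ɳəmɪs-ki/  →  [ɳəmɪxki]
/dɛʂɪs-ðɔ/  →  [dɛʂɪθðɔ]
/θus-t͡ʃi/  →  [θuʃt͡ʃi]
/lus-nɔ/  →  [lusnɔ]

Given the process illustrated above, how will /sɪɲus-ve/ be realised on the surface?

[sɪɲufve]

The data show regressive place assimilation: /s/ → [x] before /k/; /s/ → [θ] before /ð/; /s/ → [ʃ] before /t͡ʃ/. In each pair only place changes, matching the following consonant, while manner and voice stay constant.
Nothing changes in [lusnɔ]: there the adjacent consonants already agree in place (/s/ and /n/ are both alveolar), so this form is consistent with the same rule.
The rule targets /s/ (voiceless alveolar fricative), which sits before the trigger /v/ (labiodental).
A voiceless labiodental fricative is [f], so the surface segment is [f].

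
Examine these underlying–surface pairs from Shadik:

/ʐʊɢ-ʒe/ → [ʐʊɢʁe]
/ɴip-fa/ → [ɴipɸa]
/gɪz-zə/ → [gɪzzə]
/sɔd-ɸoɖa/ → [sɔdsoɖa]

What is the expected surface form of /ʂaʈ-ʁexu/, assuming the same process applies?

The data show progressive place assimilation: /ʒ/ → [ʁ] after /ɢ/; /f/ → [ɸ] after /p/; /ɸ/ → [s] after /d/. In each pair only place changes, matching the preceding consonant, while manner and voice stay constant.
No alternation appears in [gɪzzə]: there the adjacent consonants already agree in place (/z/ and /z/ are both alveolar), so this form is consistent with the same rule.
The rule targets /ʁ/ (voiced uvular fricative), which sits after the trigger /ʈ/ (retroflex).
The voiced retroflex fricative is [ʐ], so /ʁ/ → [ʐ].

[ʂaʈʐexu]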